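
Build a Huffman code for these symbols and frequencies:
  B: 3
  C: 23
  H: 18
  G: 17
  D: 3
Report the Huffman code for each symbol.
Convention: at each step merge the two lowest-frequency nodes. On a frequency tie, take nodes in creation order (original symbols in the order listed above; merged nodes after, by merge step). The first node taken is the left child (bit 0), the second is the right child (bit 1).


Huffman tree construction:
Step 1: Merge B(3) + D(3) = 6
Step 2: Merge (B+D)(6) + G(17) = 23
Step 3: Merge H(18) + C(23) = 41
Step 4: Merge ((B+D)+G)(23) + (H+C)(41) = 64
Read each symbol's code off the tree from the root (left child = 0, right child = 1).

Codes:
  B: 000 (length 3)
  C: 11 (length 2)
  H: 10 (length 2)
  G: 01 (length 2)
  D: 001 (length 3)
Average code length: 134/64 = 2.0938 bits/symbol


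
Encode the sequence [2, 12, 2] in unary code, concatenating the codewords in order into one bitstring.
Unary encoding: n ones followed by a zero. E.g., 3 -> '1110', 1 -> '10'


Encode each number as n ones followed by a terminating 0:
  2 -> 110 (3 bits)
  12 -> 1111111111110 (13 bits)
  2 -> 110 (3 bits)
Total length = 3 + 13 + 3 = 19 bits.

Unary([2, 12, 2]) = 1101111111111110110 (19 bits)


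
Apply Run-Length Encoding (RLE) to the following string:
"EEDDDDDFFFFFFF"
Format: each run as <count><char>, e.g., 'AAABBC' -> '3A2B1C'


Scanning runs left to right:
  i=0: run of 'E' x 2 -> '2E'
  i=2: run of 'D' x 5 -> '5D'
  i=7: run of 'F' x 7 -> '7F'

RLE = 2E5D7F


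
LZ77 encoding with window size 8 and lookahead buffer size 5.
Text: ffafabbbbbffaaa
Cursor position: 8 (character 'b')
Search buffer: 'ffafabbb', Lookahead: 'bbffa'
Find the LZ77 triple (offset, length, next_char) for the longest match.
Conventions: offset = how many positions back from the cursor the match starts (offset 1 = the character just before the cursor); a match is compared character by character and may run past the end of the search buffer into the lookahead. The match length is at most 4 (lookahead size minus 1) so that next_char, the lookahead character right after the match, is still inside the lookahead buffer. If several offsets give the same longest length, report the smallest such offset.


Try each offset into the search buffer:
  offset=1 (pos 7, char 'b'): match length 2
  offset=2 (pos 6, char 'b'): match length 2
  offset=3 (pos 5, char 'b'): match length 2
  offset=4 (pos 4, char 'a'): match length 0
  offset=5 (pos 3, char 'f'): match length 0
  offset=6 (pos 2, char 'a'): match length 0
  offset=7 (pos 1, char 'f'): match length 0
  offset=8 (pos 0, char 'f'): match length 0
Longest match has length 2, found at offsets 1, 2, 3; take the smallest, offset 1.
next_char = character at position 8 + 2 = 10 -> 'f'

Best match: offset=1, length=2 (matching 'bb' starting at position 7)
LZ77 triple: (1, 2, 'f')


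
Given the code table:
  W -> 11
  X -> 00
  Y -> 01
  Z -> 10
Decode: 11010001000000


Decoding:
11 -> W
01 -> Y
00 -> X
01 -> Y
00 -> X
00 -> X
00 -> X


Result: WYXYXXX


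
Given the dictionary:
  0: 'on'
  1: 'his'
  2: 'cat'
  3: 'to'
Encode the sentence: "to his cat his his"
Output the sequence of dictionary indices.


Look up each word in the dictionary:
  'to' -> 3
  'his' -> 1
  'cat' -> 2
  'his' -> 1
  'his' -> 1

Encoded: [3, 1, 2, 1, 1]


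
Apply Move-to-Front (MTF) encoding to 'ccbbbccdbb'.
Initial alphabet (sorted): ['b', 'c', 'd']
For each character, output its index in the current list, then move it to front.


MTF encoding:
'c': index 1 in ['b', 'c', 'd'] -> ['c', 'b', 'd']
'c': index 0 in ['c', 'b', 'd'] -> ['c', 'b', 'd']
'b': index 1 in ['c', 'b', 'd'] -> ['b', 'c', 'd']
'b': index 0 in ['b', 'c', 'd'] -> ['b', 'c', 'd']
'b': index 0 in ['b', 'c', 'd'] -> ['b', 'c', 'd']
'c': index 1 in ['b', 'c', 'd'] -> ['c', 'b', 'd']
'c': index 0 in ['c', 'b', 'd'] -> ['c', 'b', 'd']
'd': index 2 in ['c', 'b', 'd'] -> ['d', 'c', 'b']
'b': index 2 in ['d', 'c', 'b'] -> ['b', 'd', 'c']
'b': index 0 in ['b', 'd', 'c'] -> ['b', 'd', 'c']


Output: [1, 0, 1, 0, 0, 1, 0, 2, 2, 0]


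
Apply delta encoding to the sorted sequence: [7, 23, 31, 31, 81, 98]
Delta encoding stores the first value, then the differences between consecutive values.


First value: 7
Deltas:
  23 - 7 = 16
  31 - 23 = 8
  31 - 31 = 0
  81 - 31 = 50
  98 - 81 = 17


Delta encoded: [7, 16, 8, 0, 50, 17]


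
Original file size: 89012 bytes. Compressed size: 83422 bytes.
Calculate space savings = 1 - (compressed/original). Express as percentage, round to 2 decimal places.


ratio = compressed/original = 83422/89012 = 0.937199
savings = 1 - ratio = 1 - 0.937199 = 0.062801
as a percentage: 0.062801 * 100 = 6.28%

Space savings = 1 - 83422/89012 = 6.28%


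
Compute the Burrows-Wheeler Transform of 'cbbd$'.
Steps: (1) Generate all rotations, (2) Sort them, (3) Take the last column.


Rotations (sorted):
  0: $cbbd -> last char: d
  1: bbd$c -> last char: c
  2: bd$cb -> last char: b
  3: cbbd$ -> last char: $
  4: d$cbb -> last char: b


BWT = dcb$b


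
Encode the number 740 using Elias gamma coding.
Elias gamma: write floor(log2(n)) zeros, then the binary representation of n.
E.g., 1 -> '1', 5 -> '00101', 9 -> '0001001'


num_bits = floor(log2(740)) + 1 = 10
leading_zeros = num_bits - 1 = 9
binary(740) = 1011100100

Elias gamma(740) = '000000000' + '1011100100' = 0000000001011100100 (19 bits)


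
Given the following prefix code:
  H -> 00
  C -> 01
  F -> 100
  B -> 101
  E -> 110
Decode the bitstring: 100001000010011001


Decoding step by step:
Bits 100 -> F
Bits 00 -> H
Bits 100 -> F
Bits 00 -> H
Bits 100 -> F
Bits 110 -> E
Bits 01 -> C


Decoded message: FHFHFEC


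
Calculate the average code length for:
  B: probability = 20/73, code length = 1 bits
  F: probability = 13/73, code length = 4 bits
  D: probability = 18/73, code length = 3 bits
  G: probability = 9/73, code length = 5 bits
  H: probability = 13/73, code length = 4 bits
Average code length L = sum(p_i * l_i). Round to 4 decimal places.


Weighted contributions p_i * l_i:
  B: (20/73) * 1 = 20/73
  F: (13/73) * 4 = 52/73
  D: (18/73) * 3 = 54/73
  G: (9/73) * 5 = 45/73
  H: (13/73) * 4 = 52/73
Sum = (20 + 52 + 54 + 45 + 52)/73 = 223/73

L = 223/73 = 3.0548 bits/symbol


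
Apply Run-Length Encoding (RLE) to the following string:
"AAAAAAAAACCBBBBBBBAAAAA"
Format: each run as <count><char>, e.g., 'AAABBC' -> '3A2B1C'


Scanning runs left to right:
  i=0: run of 'A' x 9 -> '9A'
  i=9: run of 'C' x 2 -> '2C'
  i=11: run of 'B' x 7 -> '7B'
  i=18: run of 'A' x 5 -> '5A'

RLE = 9A2C7B5A


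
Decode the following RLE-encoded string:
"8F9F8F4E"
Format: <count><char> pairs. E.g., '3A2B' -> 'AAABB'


Expanding each <count><char> pair:
  8F -> 'FFFFFFFF'
  9F -> 'FFFFFFFFF'
  8F -> 'FFFFFFFF'
  4E -> 'EEEE'

Decoded = FFFFFFFFFFFFFFFFFFFFFFFFFEEEE


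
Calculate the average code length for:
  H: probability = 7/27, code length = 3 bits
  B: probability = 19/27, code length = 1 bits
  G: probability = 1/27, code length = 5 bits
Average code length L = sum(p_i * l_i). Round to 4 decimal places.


Weighted contributions p_i * l_i:
  H: (7/27) * 3 = 21/27
  B: (19/27) * 1 = 19/27
  G: (1/27) * 5 = 5/27
Sum = (21 + 19 + 5)/27 = 45/27

L = 45/27 = 1.6667 bits/symbol


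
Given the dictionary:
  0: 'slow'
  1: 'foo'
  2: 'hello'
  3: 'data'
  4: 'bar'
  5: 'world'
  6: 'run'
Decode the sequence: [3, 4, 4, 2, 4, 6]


Look up each index in the dictionary:
  3 -> 'data'
  4 -> 'bar'
  4 -> 'bar'
  2 -> 'hello'
  4 -> 'bar'
  6 -> 'run'

Decoded: "data bar bar hello bar run"


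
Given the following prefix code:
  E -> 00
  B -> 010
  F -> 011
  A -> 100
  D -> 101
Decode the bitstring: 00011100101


Decoding step by step:
Bits 00 -> E
Bits 011 -> F
Bits 100 -> A
Bits 101 -> D


Decoded message: EFAD


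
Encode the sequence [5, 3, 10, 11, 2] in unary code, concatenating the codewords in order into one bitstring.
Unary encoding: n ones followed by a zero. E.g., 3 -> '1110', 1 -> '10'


Encode each number as n ones followed by a terminating 0:
  5 -> 111110 (6 bits)
  3 -> 1110 (4 bits)
  10 -> 11111111110 (11 bits)
  11 -> 111111111110 (12 bits)
  2 -> 110 (3 bits)
Total length = 6 + 4 + 11 + 12 + 3 = 36 bits.

Unary([5, 3, 10, 11, 2]) = 111110111011111111110111111111110110 (36 bits)


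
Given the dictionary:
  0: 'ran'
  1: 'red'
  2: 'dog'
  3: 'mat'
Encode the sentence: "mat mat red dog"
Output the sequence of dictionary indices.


Look up each word in the dictionary:
  'mat' -> 3
  'mat' -> 3
  'red' -> 1
  'dog' -> 2

Encoded: [3, 3, 1, 2]


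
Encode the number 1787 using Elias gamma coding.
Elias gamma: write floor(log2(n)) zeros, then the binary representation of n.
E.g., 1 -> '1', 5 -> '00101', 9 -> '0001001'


num_bits = floor(log2(1787)) + 1 = 11
leading_zeros = num_bits - 1 = 10
binary(1787) = 11011111011

Elias gamma(1787) = '0000000000' + '11011111011' = 000000000011011111011 (21 bits)


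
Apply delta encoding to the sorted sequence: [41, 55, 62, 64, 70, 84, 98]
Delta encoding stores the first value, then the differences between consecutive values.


First value: 41
Deltas:
  55 - 41 = 14
  62 - 55 = 7
  64 - 62 = 2
  70 - 64 = 6
  84 - 70 = 14
  98 - 84 = 14


Delta encoded: [41, 14, 7, 2, 6, 14, 14]


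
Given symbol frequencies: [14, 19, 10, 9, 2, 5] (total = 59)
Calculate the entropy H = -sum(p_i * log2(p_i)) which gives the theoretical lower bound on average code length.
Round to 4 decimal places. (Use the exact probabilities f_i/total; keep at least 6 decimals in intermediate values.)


Per-symbol terms -p_i * log2(p_i) with p_i = f_i/59:
  p = 14/59 = 0.237288: log2(p) = -2.075288, -p*log2(p) = 0.492441
  p = 19/59 = 0.322034: log2(p) = -1.634716, -p*log2(p) = 0.526434
  p = 10/59 = 0.169492: log2(p) = -2.560715, -p*log2(p) = 0.434019
  p = 9/59 = 0.152542: log2(p) = -2.712718, -p*log2(p) = 0.413804
  p = 2/59 = 0.033898: log2(p) = -4.882643, -p*log2(p) = 0.165513
  p = 5/59 = 0.084746: log2(p) = -3.560715, -p*log2(p) = 0.301756
H = 0.492441 + 0.526434 + 0.434019 + 0.413804 + 0.165513 + 0.301756 = 2.333967

H = 2.334 bits/symbol


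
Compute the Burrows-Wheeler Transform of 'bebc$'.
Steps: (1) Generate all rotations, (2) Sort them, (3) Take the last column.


Rotations (sorted):
  0: $bebc -> last char: c
  1: bc$be -> last char: e
  2: bebc$ -> last char: $
  3: c$beb -> last char: b
  4: ebc$b -> last char: b


BWT = ce$bb


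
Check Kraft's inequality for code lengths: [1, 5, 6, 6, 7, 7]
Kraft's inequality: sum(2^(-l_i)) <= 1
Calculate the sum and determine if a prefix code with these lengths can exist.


Sum = 2^(-1) + 2^(-5) + 2^(-6) + 2^(-6) + 2^(-7) + 2^(-7)
    = 0.5 + 0.03125 + 0.015625 + 0.015625 + 0.0078125 + 0.0078125
    = 74/128 = 0.578125
Since 0.578125 <= 1, Kraft's inequality IS satisfied.
A prefix code with these lengths CAN exist.

Kraft sum = 0.578125. Satisfied.


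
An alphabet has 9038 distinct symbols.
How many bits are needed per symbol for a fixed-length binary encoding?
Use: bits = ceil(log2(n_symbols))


log2(9038) = 13.1418
Bracket: 2^13 = 8192 < 9038 <= 2^14 = 16384
So ceil(log2(9038)) = 14

bits = ceil(log2(9038)) = ceil(13.1418) = 14 bits


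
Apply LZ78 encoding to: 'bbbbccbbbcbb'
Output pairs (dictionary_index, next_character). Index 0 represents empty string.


LZ78 encoding steps:
Dictionary: {0: ''}
Step 1: w='' (idx 0), next='b' -> output (0, 'b'), add 'b' as idx 1
Step 2: w='b' (idx 1), next='b' -> output (1, 'b'), add 'bb' as idx 2
Step 3: w='b' (idx 1), next='c' -> output (1, 'c'), add 'bc' as idx 3
Step 4: w='' (idx 0), next='c' -> output (0, 'c'), add 'c' as idx 4
Step 5: w='bb' (idx 2), next='b' -> output (2, 'b'), add 'bbb' as idx 5
Step 6: w='c' (idx 4), next='b' -> output (4, 'b'), add 'cb' as idx 6
Step 7: w='b' (idx 1), end of input -> output (1, '')


Encoded: [(0, 'b'), (1, 'b'), (1, 'c'), (0, 'c'), (2, 'b'), (4, 'b'), (1, '')]


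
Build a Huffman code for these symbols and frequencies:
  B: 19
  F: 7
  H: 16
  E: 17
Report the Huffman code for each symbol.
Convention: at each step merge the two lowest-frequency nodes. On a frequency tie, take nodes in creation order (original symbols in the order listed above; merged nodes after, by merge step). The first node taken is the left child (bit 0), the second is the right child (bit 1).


Huffman tree construction:
Step 1: Merge F(7) + H(16) = 23
Step 2: Merge E(17) + B(19) = 36
Step 3: Merge (F+H)(23) + (E+B)(36) = 59
Read each symbol's code off the tree from the root (left child = 0, right child = 1).

Codes:
  B: 11 (length 2)
  F: 00 (length 2)
  H: 01 (length 2)
  E: 10 (length 2)
Average code length: 118/59 = 2.0000 bits/symbol


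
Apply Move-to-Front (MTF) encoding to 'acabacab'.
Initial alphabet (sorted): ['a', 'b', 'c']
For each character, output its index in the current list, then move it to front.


MTF encoding:
'a': index 0 in ['a', 'b', 'c'] -> ['a', 'b', 'c']
'c': index 2 in ['a', 'b', 'c'] -> ['c', 'a', 'b']
'a': index 1 in ['c', 'a', 'b'] -> ['a', 'c', 'b']
'b': index 2 in ['a', 'c', 'b'] -> ['b', 'a', 'c']
'a': index 1 in ['b', 'a', 'c'] -> ['a', 'b', 'c']
'c': index 2 in ['a', 'b', 'c'] -> ['c', 'a', 'b']
'a': index 1 in ['c', 'a', 'b'] -> ['a', 'c', 'b']
'b': index 2 in ['a', 'c', 'b'] -> ['b', 'a', 'c']


Output: [0, 2, 1, 2, 1, 2, 1, 2]


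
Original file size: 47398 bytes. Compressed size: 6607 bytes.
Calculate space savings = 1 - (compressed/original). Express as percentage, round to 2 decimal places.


ratio = compressed/original = 6607/47398 = 0.139394
savings = 1 - ratio = 1 - 0.139394 = 0.860606
as a percentage: 0.860606 * 100 = 86.06%

Space savings = 1 - 6607/47398 = 86.06%


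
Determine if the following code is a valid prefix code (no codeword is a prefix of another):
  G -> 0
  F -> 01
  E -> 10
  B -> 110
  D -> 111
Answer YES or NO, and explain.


Checking each pair (does one codeword prefix another?):
  G='0' vs F='01': prefix -- VIOLATION

NO -- this is NOT a valid prefix code. G (0) is a prefix of F (01).


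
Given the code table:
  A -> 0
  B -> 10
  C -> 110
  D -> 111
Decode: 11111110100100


Decoding:
111 -> D
111 -> D
10 -> B
10 -> B
0 -> A
10 -> B
0 -> A


Result: DDBBABA


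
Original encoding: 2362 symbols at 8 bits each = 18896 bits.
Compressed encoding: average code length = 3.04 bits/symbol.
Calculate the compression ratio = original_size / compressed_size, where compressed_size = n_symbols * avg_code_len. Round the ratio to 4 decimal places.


original_size = n_symbols * orig_bits = 2362 * 8 = 18896 bits
compressed_size = n_symbols * avg_code_len = 2362 * 3.04 = 7180.48 bits
ratio = original_size / compressed_size = 18896 / 7180.48 = 2.6316

Compression ratio = 2.6316


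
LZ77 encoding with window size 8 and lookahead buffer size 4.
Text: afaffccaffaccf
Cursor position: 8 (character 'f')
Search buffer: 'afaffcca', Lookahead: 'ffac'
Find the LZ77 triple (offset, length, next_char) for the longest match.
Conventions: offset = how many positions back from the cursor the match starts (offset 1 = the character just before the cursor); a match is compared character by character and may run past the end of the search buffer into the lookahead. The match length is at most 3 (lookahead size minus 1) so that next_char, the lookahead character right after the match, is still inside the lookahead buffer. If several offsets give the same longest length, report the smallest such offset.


Try each offset into the search buffer:
  offset=1 (pos 7, char 'a'): match length 0
  offset=2 (pos 6, char 'c'): match length 0
  offset=3 (pos 5, char 'c'): match length 0
  offset=4 (pos 4, char 'f'): match length 1
  offset=5 (pos 3, char 'f'): match length 2
  offset=6 (pos 2, char 'a'): match length 0
  offset=7 (pos 1, char 'f'): match length 1
  offset=8 (pos 0, char 'a'): match length 0
Longest match has length 2 at offset 5.
next_char = character at position 8 + 2 = 10 -> 'a'

Best match: offset=5, length=2 (matching 'ff' starting at position 3)
LZ77 triple: (5, 2, 'a')


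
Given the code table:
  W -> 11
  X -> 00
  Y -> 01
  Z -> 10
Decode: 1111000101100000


Decoding:
11 -> W
11 -> W
00 -> X
01 -> Y
01 -> Y
10 -> Z
00 -> X
00 -> X


Result: WWXYYZXX


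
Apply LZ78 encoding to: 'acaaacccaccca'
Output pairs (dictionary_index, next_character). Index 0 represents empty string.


LZ78 encoding steps:
Dictionary: {0: ''}
Step 1: w='' (idx 0), next='a' -> output (0, 'a'), add 'a' as idx 1
Step 2: w='' (idx 0), next='c' -> output (0, 'c'), add 'c' as idx 2
Step 3: w='a' (idx 1), next='a' -> output (1, 'a'), add 'aa' as idx 3
Step 4: w='a' (idx 1), next='c' -> output (1, 'c'), add 'ac' as idx 4
Step 5: w='c' (idx 2), next='c' -> output (2, 'c'), add 'cc' as idx 5
Step 6: w='ac' (idx 4), next='c' -> output (4, 'c'), add 'acc' as idx 6
Step 7: w='c' (idx 2), next='a' -> output (2, 'a'), add 'ca' as idx 7


Encoded: [(0, 'a'), (0, 'c'), (1, 'a'), (1, 'c'), (2, 'c'), (4, 'c'), (2, 'a')]


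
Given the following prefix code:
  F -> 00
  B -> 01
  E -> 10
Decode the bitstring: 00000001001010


Decoding step by step:
Bits 00 -> F
Bits 00 -> F
Bits 00 -> F
Bits 01 -> B
Bits 00 -> F
Bits 10 -> E
Bits 10 -> E


Decoded message: FFFBFEE


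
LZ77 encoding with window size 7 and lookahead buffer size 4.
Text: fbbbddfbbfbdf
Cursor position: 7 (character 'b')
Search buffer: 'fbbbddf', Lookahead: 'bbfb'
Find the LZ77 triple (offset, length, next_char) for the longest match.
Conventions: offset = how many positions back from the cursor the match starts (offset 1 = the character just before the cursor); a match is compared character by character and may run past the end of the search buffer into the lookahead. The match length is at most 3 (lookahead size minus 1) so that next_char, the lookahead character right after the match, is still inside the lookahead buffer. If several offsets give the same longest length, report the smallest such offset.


Try each offset into the search buffer:
  offset=1 (pos 6, char 'f'): match length 0
  offset=2 (pos 5, char 'd'): match length 0
  offset=3 (pos 4, char 'd'): match length 0
  offset=4 (pos 3, char 'b'): match length 1
  offset=5 (pos 2, char 'b'): match length 2
  offset=6 (pos 1, char 'b'): match length 2
  offset=7 (pos 0, char 'f'): match length 0
Longest match has length 2, found at offsets 5, 6; take the smallest, offset 5.
next_char = character at position 7 + 2 = 9 -> 'f'

Best match: offset=5, length=2 (matching 'bb' starting at position 2)
LZ77 triple: (5, 2, 'f')


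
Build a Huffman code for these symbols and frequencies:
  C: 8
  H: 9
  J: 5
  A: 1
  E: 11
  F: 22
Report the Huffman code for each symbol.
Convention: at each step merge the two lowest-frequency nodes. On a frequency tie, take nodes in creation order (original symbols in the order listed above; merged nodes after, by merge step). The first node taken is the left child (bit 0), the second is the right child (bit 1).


Huffman tree construction:
Step 1: Merge A(1) + J(5) = 6
Step 2: Merge (A+J)(6) + C(8) = 14
Step 3: Merge H(9) + E(11) = 20
Step 4: Merge ((A+J)+C)(14) + (H+E)(20) = 34
Step 5: Merge F(22) + (((A+J)+C)+(H+E))(34) = 56
Read each symbol's code off the tree from the root (left child = 0, right child = 1).

Codes:
  C: 101 (length 3)
  H: 110 (length 3)
  J: 1001 (length 4)
  A: 1000 (length 4)
  E: 111 (length 3)
  F: 0 (length 1)
Average code length: 130/56 = 2.3214 bits/symbol


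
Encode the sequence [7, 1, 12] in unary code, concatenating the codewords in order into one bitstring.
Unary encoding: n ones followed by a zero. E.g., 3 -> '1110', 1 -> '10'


Encode each number as n ones followed by a terminating 0:
  7 -> 11111110 (8 bits)
  1 -> 10 (2 bits)
  12 -> 1111111111110 (13 bits)
Total length = 8 + 2 + 13 = 23 bits.

Unary([7, 1, 12]) = 11111110101111111111110 (23 bits)


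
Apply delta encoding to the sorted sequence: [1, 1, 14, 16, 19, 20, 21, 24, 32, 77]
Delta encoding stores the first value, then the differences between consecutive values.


First value: 1
Deltas:
  1 - 1 = 0
  14 - 1 = 13
  16 - 14 = 2
  19 - 16 = 3
  20 - 19 = 1
  21 - 20 = 1
  24 - 21 = 3
  32 - 24 = 8
  77 - 32 = 45


Delta encoded: [1, 0, 13, 2, 3, 1, 1, 3, 8, 45]


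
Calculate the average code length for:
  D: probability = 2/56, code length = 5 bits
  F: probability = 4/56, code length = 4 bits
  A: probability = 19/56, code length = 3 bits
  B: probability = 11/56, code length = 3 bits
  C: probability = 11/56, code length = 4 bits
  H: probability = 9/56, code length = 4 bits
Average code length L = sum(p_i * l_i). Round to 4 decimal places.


Weighted contributions p_i * l_i:
  D: (2/56) * 5 = 10/56
  F: (4/56) * 4 = 16/56
  A: (19/56) * 3 = 57/56
  B: (11/56) * 3 = 33/56
  C: (11/56) * 4 = 44/56
  H: (9/56) * 4 = 36/56
Sum = (10 + 16 + 57 + 33 + 44 + 36)/56 = 196/56

L = 196/56 = 3.5000 bits/symbol


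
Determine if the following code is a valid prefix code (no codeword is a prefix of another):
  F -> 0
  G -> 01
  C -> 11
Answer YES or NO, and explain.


Checking each pair (does one codeword prefix another?):
  F='0' vs G='01': prefix -- VIOLATION

NO -- this is NOT a valid prefix code. F (0) is a prefix of G (01).


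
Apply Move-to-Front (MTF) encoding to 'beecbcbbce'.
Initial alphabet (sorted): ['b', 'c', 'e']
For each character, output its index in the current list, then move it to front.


MTF encoding:
'b': index 0 in ['b', 'c', 'e'] -> ['b', 'c', 'e']
'e': index 2 in ['b', 'c', 'e'] -> ['e', 'b', 'c']
'e': index 0 in ['e', 'b', 'c'] -> ['e', 'b', 'c']
'c': index 2 in ['e', 'b', 'c'] -> ['c', 'e', 'b']
'b': index 2 in ['c', 'e', 'b'] -> ['b', 'c', 'e']
'c': index 1 in ['b', 'c', 'e'] -> ['c', 'b', 'e']
'b': index 1 in ['c', 'b', 'e'] -> ['b', 'c', 'e']
'b': index 0 in ['b', 'c', 'e'] -> ['b', 'c', 'e']
'c': index 1 in ['b', 'c', 'e'] -> ['c', 'b', 'e']
'e': index 2 in ['c', 'b', 'e'] -> ['e', 'c', 'b']


Output: [0, 2, 0, 2, 2, 1, 1, 0, 1, 2]


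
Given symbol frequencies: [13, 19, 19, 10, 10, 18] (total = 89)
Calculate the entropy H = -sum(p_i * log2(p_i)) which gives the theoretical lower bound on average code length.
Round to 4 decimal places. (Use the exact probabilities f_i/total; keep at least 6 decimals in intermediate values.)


Per-symbol terms -p_i * log2(p_i) with p_i = f_i/89:
  p = 13/89 = 0.146067: log2(p) = -2.775294, -p*log2(p) = 0.405380
  p = 19/89 = 0.213483: log2(p) = -2.227806, -p*log2(p) = 0.475599
  p = 19/89 = 0.213483: log2(p) = -2.227806, -p*log2(p) = 0.475599
  p = 10/89 = 0.112360: log2(p) = -3.153805, -p*log2(p) = 0.354360
  p = 10/89 = 0.112360: log2(p) = -3.153805, -p*log2(p) = 0.354360
  p = 18/89 = 0.202247: log2(p) = -2.305808, -p*log2(p) = 0.466343
H = 0.405380 + 0.475599 + 0.475599 + 0.354360 + 0.354360 + 0.466343 = 2.531641

H = 2.5316 bits/symbol


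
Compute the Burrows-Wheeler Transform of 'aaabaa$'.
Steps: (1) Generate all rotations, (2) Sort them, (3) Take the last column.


Rotations (sorted):
  0: $aaabaa -> last char: a
  1: a$aaaba -> last char: a
  2: aa$aaab -> last char: b
  3: aaabaa$ -> last char: $
  4: aabaa$a -> last char: a
  5: abaa$aa -> last char: a
  6: baa$aaa -> last char: a


BWT = aab$aaa


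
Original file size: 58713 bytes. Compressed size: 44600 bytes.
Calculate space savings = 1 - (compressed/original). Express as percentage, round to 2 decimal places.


ratio = compressed/original = 44600/58713 = 0.759627
savings = 1 - ratio = 1 - 0.759627 = 0.240373
as a percentage: 0.240373 * 100 = 24.04%

Space savings = 1 - 44600/58713 = 24.04%


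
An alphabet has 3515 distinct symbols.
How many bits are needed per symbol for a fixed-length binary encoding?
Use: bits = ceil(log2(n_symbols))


log2(3515) = 11.7793
Bracket: 2^11 = 2048 < 3515 <= 2^12 = 4096
So ceil(log2(3515)) = 12

bits = ceil(log2(3515)) = ceil(11.7793) = 12 bits


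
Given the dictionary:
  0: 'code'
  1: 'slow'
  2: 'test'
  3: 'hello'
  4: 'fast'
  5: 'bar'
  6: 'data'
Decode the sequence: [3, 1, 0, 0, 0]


Look up each index in the dictionary:
  3 -> 'hello'
  1 -> 'slow'
  0 -> 'code'
  0 -> 'code'
  0 -> 'code'

Decoded: "hello slow code code code"


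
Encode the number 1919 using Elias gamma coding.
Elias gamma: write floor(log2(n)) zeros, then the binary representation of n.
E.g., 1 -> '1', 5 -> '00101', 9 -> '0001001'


num_bits = floor(log2(1919)) + 1 = 11
leading_zeros = num_bits - 1 = 10
binary(1919) = 11101111111

Elias gamma(1919) = '0000000000' + '11101111111' = 000000000011101111111 (21 bits)


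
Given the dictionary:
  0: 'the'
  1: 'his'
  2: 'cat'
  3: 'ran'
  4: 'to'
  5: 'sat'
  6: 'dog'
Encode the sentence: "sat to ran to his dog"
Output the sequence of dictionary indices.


Look up each word in the dictionary:
  'sat' -> 5
  'to' -> 4
  'ran' -> 3
  'to' -> 4
  'his' -> 1
  'dog' -> 6

Encoded: [5, 4, 3, 4, 1, 6]


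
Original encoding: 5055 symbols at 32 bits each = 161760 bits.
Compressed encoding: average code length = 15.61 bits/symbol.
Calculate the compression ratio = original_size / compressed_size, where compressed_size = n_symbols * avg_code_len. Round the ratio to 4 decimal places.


original_size = n_symbols * orig_bits = 5055 * 32 = 161760 bits
compressed_size = n_symbols * avg_code_len = 5055 * 15.61 = 78908.55 bits
ratio = original_size / compressed_size = 161760 / 78908.55 = 2.05

Compression ratio = 2.05


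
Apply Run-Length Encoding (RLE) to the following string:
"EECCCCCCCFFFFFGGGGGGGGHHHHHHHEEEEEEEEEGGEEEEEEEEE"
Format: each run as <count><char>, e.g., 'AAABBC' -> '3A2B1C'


Scanning runs left to right:
  i=0: run of 'E' x 2 -> '2E'
  i=2: run of 'C' x 7 -> '7C'
  i=9: run of 'F' x 5 -> '5F'
  i=14: run of 'G' x 8 -> '8G'
  i=22: run of 'H' x 7 -> '7H'
  i=29: run of 'E' x 9 -> '9E'
  i=38: run of 'G' x 2 -> '2G'
  i=40: run of 'E' x 9 -> '9E'

RLE = 2E7C5F8G7H9E2G9E


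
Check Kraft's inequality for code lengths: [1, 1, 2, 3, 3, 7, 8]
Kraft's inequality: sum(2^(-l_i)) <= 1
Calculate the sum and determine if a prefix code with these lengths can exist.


Sum = 2^(-1) + 2^(-1) + 2^(-2) + 2^(-3) + 2^(-3) + 2^(-7) + 2^(-8)
    = 0.5 + 0.5 + 0.25 + 0.125 + 0.125 + 0.0078125 + 0.00390625
    = 387/256 = 1.51171875
Since 1.51171875 > 1, Kraft's inequality is NOT satisfied.
A prefix code with these lengths CANNOT exist.

Kraft sum = 1.51171875. Not satisfied.


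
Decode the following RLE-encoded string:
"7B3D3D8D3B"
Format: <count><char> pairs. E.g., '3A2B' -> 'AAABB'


Expanding each <count><char> pair:
  7B -> 'BBBBBBB'
  3D -> 'DDD'
  3D -> 'DDD'
  8D -> 'DDDDDDDD'
  3B -> 'BBB'

Decoded = BBBBBBBDDDDDDDDDDDDDDBBB


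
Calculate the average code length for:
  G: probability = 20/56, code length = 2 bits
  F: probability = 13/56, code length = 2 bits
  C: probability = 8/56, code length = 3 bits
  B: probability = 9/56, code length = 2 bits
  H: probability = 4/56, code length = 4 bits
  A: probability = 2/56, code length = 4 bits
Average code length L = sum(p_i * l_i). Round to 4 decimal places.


Weighted contributions p_i * l_i:
  G: (20/56) * 2 = 40/56
  F: (13/56) * 2 = 26/56
  C: (8/56) * 3 = 24/56
  B: (9/56) * 2 = 18/56
  H: (4/56) * 4 = 16/56
  A: (2/56) * 4 = 8/56
Sum = (40 + 26 + 24 + 18 + 16 + 8)/56 = 132/56

L = 132/56 = 2.3571 bits/symbol


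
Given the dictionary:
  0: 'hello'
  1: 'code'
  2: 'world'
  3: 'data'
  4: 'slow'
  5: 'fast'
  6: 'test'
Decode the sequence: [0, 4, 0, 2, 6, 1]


Look up each index in the dictionary:
  0 -> 'hello'
  4 -> 'slow'
  0 -> 'hello'
  2 -> 'world'
  6 -> 'test'
  1 -> 'code'

Decoded: "hello slow hello world test code"


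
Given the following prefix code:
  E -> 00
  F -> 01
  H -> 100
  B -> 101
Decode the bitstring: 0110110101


Decoding step by step:
Bits 01 -> F
Bits 101 -> B
Bits 101 -> B
Bits 01 -> F


Decoded message: FBBF


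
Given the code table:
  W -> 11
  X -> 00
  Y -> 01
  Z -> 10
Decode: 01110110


Decoding:
01 -> Y
11 -> W
01 -> Y
10 -> Z


Result: YWYZ


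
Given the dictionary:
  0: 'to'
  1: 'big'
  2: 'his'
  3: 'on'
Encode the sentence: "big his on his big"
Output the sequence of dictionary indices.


Look up each word in the dictionary:
  'big' -> 1
  'his' -> 2
  'on' -> 3
  'his' -> 2
  'big' -> 1

Encoded: [1, 2, 3, 2, 1]


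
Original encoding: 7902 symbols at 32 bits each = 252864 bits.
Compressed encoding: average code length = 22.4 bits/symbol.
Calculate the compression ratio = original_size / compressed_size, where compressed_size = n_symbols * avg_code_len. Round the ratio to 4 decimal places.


original_size = n_symbols * orig_bits = 7902 * 32 = 252864 bits
compressed_size = n_symbols * avg_code_len = 7902 * 22.4 = 177004.8 bits
ratio = original_size / compressed_size = 252864 / 177004.8 = 1.4286

Compression ratio = 1.4286


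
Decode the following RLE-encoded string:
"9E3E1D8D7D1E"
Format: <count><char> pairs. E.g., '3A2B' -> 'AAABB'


Expanding each <count><char> pair:
  9E -> 'EEEEEEEEE'
  3E -> 'EEE'
  1D -> 'D'
  8D -> 'DDDDDDDD'
  7D -> 'DDDDDDD'
  1E -> 'E'

Decoded = EEEEEEEEEEEEDDDDDDDDDDDDDDDDE


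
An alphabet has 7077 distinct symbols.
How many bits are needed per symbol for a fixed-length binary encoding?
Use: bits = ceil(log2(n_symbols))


log2(7077) = 12.7889
Bracket: 2^12 = 4096 < 7077 <= 2^13 = 8192
So ceil(log2(7077)) = 13

bits = ceil(log2(7077)) = ceil(12.7889) = 13 bits


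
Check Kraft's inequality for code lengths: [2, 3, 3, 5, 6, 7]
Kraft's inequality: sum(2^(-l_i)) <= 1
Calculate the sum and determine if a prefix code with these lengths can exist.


Sum = 2^(-2) + 2^(-3) + 2^(-3) + 2^(-5) + 2^(-6) + 2^(-7)
    = 0.25 + 0.125 + 0.125 + 0.03125 + 0.015625 + 0.0078125
    = 71/128 = 0.5546875
Since 0.5546875 <= 1, Kraft's inequality IS satisfied.
A prefix code with these lengths CAN exist.

Kraft sum = 0.5546875. Satisfied.


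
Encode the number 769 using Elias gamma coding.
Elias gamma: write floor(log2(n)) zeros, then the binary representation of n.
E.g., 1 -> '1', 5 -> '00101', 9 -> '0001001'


num_bits = floor(log2(769)) + 1 = 10
leading_zeros = num_bits - 1 = 9
binary(769) = 1100000001

Elias gamma(769) = '000000000' + '1100000001' = 0000000001100000001 (19 bits)


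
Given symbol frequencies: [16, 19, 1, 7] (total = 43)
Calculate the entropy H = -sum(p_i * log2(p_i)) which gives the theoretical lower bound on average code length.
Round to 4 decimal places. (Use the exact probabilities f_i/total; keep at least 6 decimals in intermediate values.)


Per-symbol terms -p_i * log2(p_i) with p_i = f_i/43:
  p = 16/43 = 0.372093: log2(p) = -1.426265, -p*log2(p) = 0.530703
  p = 19/43 = 0.441860: log2(p) = -1.178337, -p*log2(p) = 0.520661
  p = 1/43 = 0.023256: log2(p) = -5.426265, -p*log2(p) = 0.126192
  p = 7/43 = 0.162791: log2(p) = -2.618910, -p*log2(p) = 0.426334
H = 0.530703 + 0.520661 + 0.126192 + 0.426334 = 1.603890

H = 1.6039 bits/symbol


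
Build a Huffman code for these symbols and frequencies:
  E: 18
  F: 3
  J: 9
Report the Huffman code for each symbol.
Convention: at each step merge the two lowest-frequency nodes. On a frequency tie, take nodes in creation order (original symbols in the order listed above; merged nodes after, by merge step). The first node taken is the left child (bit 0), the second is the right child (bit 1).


Huffman tree construction:
Step 1: Merge F(3) + J(9) = 12
Step 2: Merge (F+J)(12) + E(18) = 30
Read each symbol's code off the tree from the root (left child = 0, right child = 1).

Codes:
  E: 1 (length 1)
  F: 00 (length 2)
  J: 01 (length 2)
Average code length: 42/30 = 1.4000 bits/symbol


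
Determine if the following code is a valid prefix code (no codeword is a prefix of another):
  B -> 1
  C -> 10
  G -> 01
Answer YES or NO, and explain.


Checking each pair (does one codeword prefix another?):
  B='1' vs C='10': prefix -- VIOLATION

NO -- this is NOT a valid prefix code. B (1) is a prefix of C (10).


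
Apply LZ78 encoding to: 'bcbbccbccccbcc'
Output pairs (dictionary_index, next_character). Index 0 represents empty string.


LZ78 encoding steps:
Dictionary: {0: ''}
Step 1: w='' (idx 0), next='b' -> output (0, 'b'), add 'b' as idx 1
Step 2: w='' (idx 0), next='c' -> output (0, 'c'), add 'c' as idx 2
Step 3: w='b' (idx 1), next='b' -> output (1, 'b'), add 'bb' as idx 3
Step 4: w='c' (idx 2), next='c' -> output (2, 'c'), add 'cc' as idx 4
Step 5: w='b' (idx 1), next='c' -> output (1, 'c'), add 'bc' as idx 5
Step 6: w='cc' (idx 4), next='c' -> output (4, 'c'), add 'ccc' as idx 6
Step 7: w='bc' (idx 5), next='c' -> output (5, 'c'), add 'bcc' as idx 7


Encoded: [(0, 'b'), (0, 'c'), (1, 'b'), (2, 'c'), (1, 'c'), (4, 'c'), (5, 'c')]


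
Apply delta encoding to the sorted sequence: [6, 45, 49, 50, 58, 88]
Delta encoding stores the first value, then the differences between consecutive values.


First value: 6
Deltas:
  45 - 6 = 39
  49 - 45 = 4
  50 - 49 = 1
  58 - 50 = 8
  88 - 58 = 30


Delta encoded: [6, 39, 4, 1, 8, 30]


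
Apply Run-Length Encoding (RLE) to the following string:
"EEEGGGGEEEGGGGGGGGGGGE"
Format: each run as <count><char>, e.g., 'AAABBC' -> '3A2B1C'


Scanning runs left to right:
  i=0: run of 'E' x 3 -> '3E'
  i=3: run of 'G' x 4 -> '4G'
  i=7: run of 'E' x 3 -> '3E'
  i=10: run of 'G' x 11 -> '11G'
  i=21: run of 'E' x 1 -> '1E'

RLE = 3E4G3E11G1E


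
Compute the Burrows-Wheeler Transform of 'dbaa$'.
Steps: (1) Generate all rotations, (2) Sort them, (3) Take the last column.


Rotations (sorted):
  0: $dbaa -> last char: a
  1: a$dba -> last char: a
  2: aa$db -> last char: b
  3: baa$d -> last char: d
  4: dbaa$ -> last char: $


BWT = aabd$


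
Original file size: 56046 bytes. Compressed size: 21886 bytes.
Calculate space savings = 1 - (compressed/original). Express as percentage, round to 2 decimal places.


ratio = compressed/original = 21886/56046 = 0.390501
savings = 1 - ratio = 1 - 0.390501 = 0.609499
as a percentage: 0.609499 * 100 = 60.95%

Space savings = 1 - 21886/56046 = 60.95%


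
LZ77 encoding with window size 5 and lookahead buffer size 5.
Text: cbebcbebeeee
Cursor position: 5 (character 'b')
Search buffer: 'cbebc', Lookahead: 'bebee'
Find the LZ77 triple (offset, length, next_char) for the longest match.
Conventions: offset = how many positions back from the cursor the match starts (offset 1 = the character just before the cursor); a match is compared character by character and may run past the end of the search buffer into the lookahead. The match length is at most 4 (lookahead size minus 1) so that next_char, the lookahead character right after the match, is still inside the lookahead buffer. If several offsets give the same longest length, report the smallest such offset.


Try each offset into the search buffer:
  offset=1 (pos 4, char 'c'): match length 0
  offset=2 (pos 3, char 'b'): match length 1
  offset=3 (pos 2, char 'e'): match length 0
  offset=4 (pos 1, char 'b'): match length 3
  offset=5 (pos 0, char 'c'): match length 0
Longest match has length 3 at offset 4.
next_char = character at position 5 + 3 = 8 -> 'e'

Best match: offset=4, length=3 (matching 'beb' starting at position 1)
LZ77 triple: (4, 3, 'e')


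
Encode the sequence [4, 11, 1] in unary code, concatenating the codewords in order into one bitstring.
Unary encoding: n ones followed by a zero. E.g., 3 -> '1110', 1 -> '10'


Encode each number as n ones followed by a terminating 0:
  4 -> 11110 (5 bits)
  11 -> 111111111110 (12 bits)
  1 -> 10 (2 bits)
Total length = 5 + 12 + 2 = 19 bits.

Unary([4, 11, 1]) = 1111011111111111010 (19 bits)


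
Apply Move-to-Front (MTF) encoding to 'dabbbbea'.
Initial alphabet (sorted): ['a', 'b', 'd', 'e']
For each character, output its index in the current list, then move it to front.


MTF encoding:
'd': index 2 in ['a', 'b', 'd', 'e'] -> ['d', 'a', 'b', 'e']
'a': index 1 in ['d', 'a', 'b', 'e'] -> ['a', 'd', 'b', 'e']
'b': index 2 in ['a', 'd', 'b', 'e'] -> ['b', 'a', 'd', 'e']
'b': index 0 in ['b', 'a', 'd', 'e'] -> ['b', 'a', 'd', 'e']
'b': index 0 in ['b', 'a', 'd', 'e'] -> ['b', 'a', 'd', 'e']
'b': index 0 in ['b', 'a', 'd', 'e'] -> ['b', 'a', 'd', 'e']
'e': index 3 in ['b', 'a', 'd', 'e'] -> ['e', 'b', 'a', 'd']
'a': index 2 in ['e', 'b', 'a', 'd'] -> ['a', 'e', 'b', 'd']


Output: [2, 1, 2, 0, 0, 0, 3, 2]


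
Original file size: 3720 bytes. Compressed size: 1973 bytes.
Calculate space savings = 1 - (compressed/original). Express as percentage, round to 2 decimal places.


ratio = compressed/original = 1973/3720 = 0.530376
savings = 1 - ratio = 1 - 0.530376 = 0.469624
as a percentage: 0.469624 * 100 = 46.96%

Space savings = 1 - 1973/3720 = 46.96%


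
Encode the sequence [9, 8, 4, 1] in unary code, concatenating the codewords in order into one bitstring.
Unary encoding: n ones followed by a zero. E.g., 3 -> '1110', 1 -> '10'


Encode each number as n ones followed by a terminating 0:
  9 -> 1111111110 (10 bits)
  8 -> 111111110 (9 bits)
  4 -> 11110 (5 bits)
  1 -> 10 (2 bits)
Total length = 10 + 9 + 5 + 2 = 26 bits.

Unary([9, 8, 4, 1]) = 11111111101111111101111010 (26 bits)


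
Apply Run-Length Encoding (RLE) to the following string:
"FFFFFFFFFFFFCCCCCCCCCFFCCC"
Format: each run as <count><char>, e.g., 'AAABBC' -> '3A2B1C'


Scanning runs left to right:
  i=0: run of 'F' x 12 -> '12F'
  i=12: run of 'C' x 9 -> '9C'
  i=21: run of 'F' x 2 -> '2F'
  i=23: run of 'C' x 3 -> '3C'

RLE = 12F9C2F3C


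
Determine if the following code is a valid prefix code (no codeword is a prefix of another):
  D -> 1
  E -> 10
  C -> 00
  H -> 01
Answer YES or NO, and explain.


Checking each pair (does one codeword prefix another?):
  D='1' vs E='10': prefix -- VIOLATION

NO -- this is NOT a valid prefix code. D (1) is a prefix of E (10).


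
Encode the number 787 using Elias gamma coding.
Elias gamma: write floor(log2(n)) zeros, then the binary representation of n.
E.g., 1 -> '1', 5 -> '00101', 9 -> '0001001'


num_bits = floor(log2(787)) + 1 = 10
leading_zeros = num_bits - 1 = 9
binary(787) = 1100010011

Elias gamma(787) = '000000000' + '1100010011' = 0000000001100010011 (19 bits)


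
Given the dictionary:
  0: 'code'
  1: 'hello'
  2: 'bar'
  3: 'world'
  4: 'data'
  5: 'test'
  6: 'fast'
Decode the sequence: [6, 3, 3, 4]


Look up each index in the dictionary:
  6 -> 'fast'
  3 -> 'world'
  3 -> 'world'
  4 -> 'data'

Decoded: "fast world world data"


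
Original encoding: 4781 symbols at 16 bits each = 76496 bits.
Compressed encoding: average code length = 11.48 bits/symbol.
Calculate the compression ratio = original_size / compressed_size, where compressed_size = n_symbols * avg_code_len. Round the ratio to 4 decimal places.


original_size = n_symbols * orig_bits = 4781 * 16 = 76496 bits
compressed_size = n_symbols * avg_code_len = 4781 * 11.48 = 54885.88 bits
ratio = original_size / compressed_size = 76496 / 54885.88 = 1.3937

Compression ratio = 1.3937


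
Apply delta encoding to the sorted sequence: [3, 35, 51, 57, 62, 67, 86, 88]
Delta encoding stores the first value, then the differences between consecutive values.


First value: 3
Deltas:
  35 - 3 = 32
  51 - 35 = 16
  57 - 51 = 6
  62 - 57 = 5
  67 - 62 = 5
  86 - 67 = 19
  88 - 86 = 2


Delta encoded: [3, 32, 16, 6, 5, 5, 19, 2]


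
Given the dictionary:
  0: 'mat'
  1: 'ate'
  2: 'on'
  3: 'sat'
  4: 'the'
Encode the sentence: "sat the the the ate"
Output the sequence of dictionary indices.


Look up each word in the dictionary:
  'sat' -> 3
  'the' -> 4
  'the' -> 4
  'the' -> 4
  'ate' -> 1

Encoded: [3, 4, 4, 4, 1]


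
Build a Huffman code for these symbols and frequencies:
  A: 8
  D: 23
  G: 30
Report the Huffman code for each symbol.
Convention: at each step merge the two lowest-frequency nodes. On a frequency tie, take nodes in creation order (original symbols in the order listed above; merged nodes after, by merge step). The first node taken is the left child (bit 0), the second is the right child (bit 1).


Huffman tree construction:
Step 1: Merge A(8) + D(23) = 31
Step 2: Merge G(30) + (A+D)(31) = 61
Read each symbol's code off the tree from the root (left child = 0, right child = 1).

Codes:
  A: 10 (length 2)
  D: 11 (length 2)
  G: 0 (length 1)
Average code length: 92/61 = 1.5082 bits/symbol
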